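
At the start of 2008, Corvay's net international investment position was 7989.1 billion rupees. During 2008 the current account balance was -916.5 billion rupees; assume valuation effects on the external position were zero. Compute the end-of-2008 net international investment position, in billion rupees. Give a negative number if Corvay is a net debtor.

With no valuation effects, change in NIIP = current account = -916.5
End-of-year NIIP = 7989.1 + (-916.5) = 7072.6

7072.6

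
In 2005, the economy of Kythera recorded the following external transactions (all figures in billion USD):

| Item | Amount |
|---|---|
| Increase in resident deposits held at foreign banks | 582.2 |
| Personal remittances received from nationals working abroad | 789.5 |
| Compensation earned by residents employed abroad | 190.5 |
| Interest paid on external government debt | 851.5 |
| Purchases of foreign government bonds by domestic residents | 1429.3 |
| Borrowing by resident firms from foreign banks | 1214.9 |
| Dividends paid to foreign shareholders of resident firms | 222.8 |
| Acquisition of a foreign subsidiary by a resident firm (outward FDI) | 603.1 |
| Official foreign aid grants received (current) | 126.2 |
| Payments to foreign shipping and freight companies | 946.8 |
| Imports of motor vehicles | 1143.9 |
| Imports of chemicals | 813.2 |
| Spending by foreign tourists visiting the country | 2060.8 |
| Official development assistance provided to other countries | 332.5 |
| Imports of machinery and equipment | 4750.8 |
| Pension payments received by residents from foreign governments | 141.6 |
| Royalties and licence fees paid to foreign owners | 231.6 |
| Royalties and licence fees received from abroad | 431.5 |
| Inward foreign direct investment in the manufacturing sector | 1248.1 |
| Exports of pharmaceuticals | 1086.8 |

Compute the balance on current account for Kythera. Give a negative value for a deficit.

-4466.2

Goods: -4750.8 + 1086.8 - 813.2 - 1143.9 = -5621.1
Services: -231.6 - 946.8 + 431.5 + 2060.8 = 1313.9
Primary income: 190.5 - 851.5 - 222.8 = -883.8
Secondary income: 141.6 + 126.2 + 789.5 - 332.5 = 724.8
Current account = (-5621.1) + 1313.9 + (-883.8) + 724.8 = -4466.2
(Excluded from the current account — financial account: increase in resident deposits held at foreign banks 582.2, purchases of foreign government bonds by domestic residents 1429.3, borrowing by resident firms from foreign banks 1214.9, acquisition of a foreign subsidiary by a resident firm (outward FDI) 603.1, inward foreign direct investment in the manufacturing sector 1248.1.)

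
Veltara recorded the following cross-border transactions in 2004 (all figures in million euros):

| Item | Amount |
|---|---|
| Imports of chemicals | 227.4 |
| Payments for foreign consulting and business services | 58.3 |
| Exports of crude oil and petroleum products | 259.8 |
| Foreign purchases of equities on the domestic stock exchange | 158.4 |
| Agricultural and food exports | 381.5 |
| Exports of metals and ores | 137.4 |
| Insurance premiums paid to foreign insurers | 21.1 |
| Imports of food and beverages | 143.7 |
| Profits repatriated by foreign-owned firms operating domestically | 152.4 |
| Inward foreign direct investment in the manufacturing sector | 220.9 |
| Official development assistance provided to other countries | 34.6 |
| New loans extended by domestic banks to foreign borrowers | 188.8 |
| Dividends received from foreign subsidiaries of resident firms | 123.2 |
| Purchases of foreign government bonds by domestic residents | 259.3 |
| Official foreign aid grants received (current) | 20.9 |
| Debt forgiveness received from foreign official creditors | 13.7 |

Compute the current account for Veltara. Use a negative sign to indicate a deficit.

285.3

Goods: 259.8 - 227.4 + 381.5 + 137.4 - 143.7 = 407.6
Services: -58.3 - 21.1 = -79.4
Primary income: -152.4 + 123.2 = -29.2
Secondary income: -34.6 + 20.9 = -13.7
Current account = 407.6 + (-79.4) + (-29.2) + (-13.7) = 285.3
(Excluded from the current account — financial account: foreign purchases of equities on the domestic stock exchange 158.4, inward foreign direct investment in the manufacturing sector 220.9, new loans extended by domestic banks to foreign borrowers 188.8, purchases of foreign government bonds by domestic residents 259.3; capital account: debt forgiveness received from foreign official creditors 13.7.)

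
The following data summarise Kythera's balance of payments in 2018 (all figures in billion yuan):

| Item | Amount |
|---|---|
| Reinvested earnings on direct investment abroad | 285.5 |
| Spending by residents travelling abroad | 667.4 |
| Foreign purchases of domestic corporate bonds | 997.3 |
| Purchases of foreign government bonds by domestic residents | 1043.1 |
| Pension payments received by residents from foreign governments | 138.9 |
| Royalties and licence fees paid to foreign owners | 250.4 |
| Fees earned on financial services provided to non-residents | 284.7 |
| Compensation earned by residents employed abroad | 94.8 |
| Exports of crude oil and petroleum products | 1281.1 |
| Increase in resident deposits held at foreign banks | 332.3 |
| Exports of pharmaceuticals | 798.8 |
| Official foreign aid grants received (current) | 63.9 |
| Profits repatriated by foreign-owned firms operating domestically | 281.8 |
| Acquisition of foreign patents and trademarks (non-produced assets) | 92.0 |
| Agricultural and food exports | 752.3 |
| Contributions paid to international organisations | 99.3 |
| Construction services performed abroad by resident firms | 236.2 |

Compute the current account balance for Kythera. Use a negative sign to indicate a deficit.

Goods: 752.3 + 1281.1 + 798.8 = 2832.2
Services: 284.7 - 667.4 - 250.4 + 236.2 = -396.9
Primary income: 94.8 + 285.5 - 281.8 = 98.5
Secondary income: 138.9 - 99.3 + 63.9 = 103.5
Current account = 2832.2 + (-396.9) + 98.5 + 103.5 = 2637.3
(Excluded from the current account — financial account: foreign purchases of domestic corporate bonds 997.3, purchases of foreign government bonds by domestic residents 1043.1, increase in resident deposits held at foreign banks 332.3; capital account: acquisition of foreign patents and trademarks (non-produced assets) 92.0.)

2637.3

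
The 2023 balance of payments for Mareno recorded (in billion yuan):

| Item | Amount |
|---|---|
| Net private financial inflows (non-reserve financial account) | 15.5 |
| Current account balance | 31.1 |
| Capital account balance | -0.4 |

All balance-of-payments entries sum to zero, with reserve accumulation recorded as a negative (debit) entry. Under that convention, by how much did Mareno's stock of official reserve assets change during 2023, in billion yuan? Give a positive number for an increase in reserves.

46.2

Official reserve transactions balance = -(31.1 + (-0.4) + 15.5) = -46.2
An accumulation of reserves is recorded as a debit (negative entry), so the change in the stock of reserves is the negative of that balance.
Change in official reserves = -(-46.2) = 46.2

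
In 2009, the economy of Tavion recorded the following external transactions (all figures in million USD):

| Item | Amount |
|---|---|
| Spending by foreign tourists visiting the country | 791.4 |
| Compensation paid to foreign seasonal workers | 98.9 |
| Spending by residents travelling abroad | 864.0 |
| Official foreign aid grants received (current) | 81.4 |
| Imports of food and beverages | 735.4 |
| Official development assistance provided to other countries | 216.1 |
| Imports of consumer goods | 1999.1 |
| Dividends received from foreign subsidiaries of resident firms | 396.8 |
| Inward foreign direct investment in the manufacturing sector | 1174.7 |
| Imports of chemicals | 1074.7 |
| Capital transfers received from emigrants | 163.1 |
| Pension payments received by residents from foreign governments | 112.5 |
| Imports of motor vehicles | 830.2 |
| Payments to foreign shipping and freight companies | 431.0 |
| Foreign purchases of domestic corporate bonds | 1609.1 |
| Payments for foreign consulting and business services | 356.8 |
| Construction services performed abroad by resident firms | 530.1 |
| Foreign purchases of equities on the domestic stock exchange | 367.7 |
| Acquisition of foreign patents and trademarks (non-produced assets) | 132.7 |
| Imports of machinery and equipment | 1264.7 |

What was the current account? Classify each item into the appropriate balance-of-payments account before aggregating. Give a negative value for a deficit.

-5958.7

Goods: -1999.1 - 735.4 - 830.2 - 1074.7 - 1264.7 = -5904.1
Services: 791.4 + 530.1 - 431.0 - 864.0 - 356.8 = -330.3
Primary income: -98.9 + 396.8 = 297.9
Secondary income: 81.4 - 216.1 + 112.5 = -22.2
Current account = (-5904.1) + (-330.3) + 297.9 + (-22.2) = -5958.7
(Excluded from the current account — financial account: inward foreign direct investment in the manufacturing sector 1174.7, foreign purchases of domestic corporate bonds 1609.1, foreign purchases of equities on the domestic stock exchange 367.7; capital account: capital transfers received from emigrants 163.1, acquisition of foreign patents and trademarks (non-produced assets) 132.7.)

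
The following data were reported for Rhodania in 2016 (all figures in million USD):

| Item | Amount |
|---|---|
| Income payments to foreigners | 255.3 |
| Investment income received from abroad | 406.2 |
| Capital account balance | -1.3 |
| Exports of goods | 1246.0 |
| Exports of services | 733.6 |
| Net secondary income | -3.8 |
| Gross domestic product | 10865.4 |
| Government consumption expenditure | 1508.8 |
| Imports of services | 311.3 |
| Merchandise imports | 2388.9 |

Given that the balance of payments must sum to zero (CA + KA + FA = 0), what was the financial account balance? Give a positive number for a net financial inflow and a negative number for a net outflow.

Goods balance = 1246.0 - 2388.9 = -1142.9
Services balance = 733.6 - 311.3 = 422.3
Trade balance (goods + services) = -1142.9 + 422.3 = -720.6
Net primary income = 406.2 - 255.3 = 150.9
Net secondary income = -3.8
Current account = -720.6 + 150.9 + (-3.8) = -573.5
Financial account = -(-573.5 + (-1.3)) = 574.8

574.8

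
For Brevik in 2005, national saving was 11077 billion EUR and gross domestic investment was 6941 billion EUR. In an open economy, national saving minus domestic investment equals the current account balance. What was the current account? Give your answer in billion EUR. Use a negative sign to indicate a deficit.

4136

S - I = CA (net lending to the rest of the world).
CA = S - I = 11077 - 6941 = 4136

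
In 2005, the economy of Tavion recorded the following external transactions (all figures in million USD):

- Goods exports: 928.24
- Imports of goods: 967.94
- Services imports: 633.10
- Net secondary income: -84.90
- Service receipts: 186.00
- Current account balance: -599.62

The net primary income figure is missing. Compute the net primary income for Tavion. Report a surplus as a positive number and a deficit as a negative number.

-27.92

Current account = goods balance + services balance + net primary income + net secondary income
Sum of the known components = -571.70
Net primary income = CA - (known components) = -599.62 - (-571.70) = -27.92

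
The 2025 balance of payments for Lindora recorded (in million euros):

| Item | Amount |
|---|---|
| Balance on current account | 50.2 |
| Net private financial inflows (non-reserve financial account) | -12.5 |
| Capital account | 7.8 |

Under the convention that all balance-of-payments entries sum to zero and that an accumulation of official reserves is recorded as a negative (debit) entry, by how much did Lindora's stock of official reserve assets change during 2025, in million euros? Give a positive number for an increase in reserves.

45.5

Official reserve transactions balance = -(50.2 + 7.8 + (-12.5)) = -45.5
An accumulation of reserves is recorded as a debit (negative entry), so the change in the stock of reserves is the negative of that balance.
Change in official reserves = -(-45.5) = 45.5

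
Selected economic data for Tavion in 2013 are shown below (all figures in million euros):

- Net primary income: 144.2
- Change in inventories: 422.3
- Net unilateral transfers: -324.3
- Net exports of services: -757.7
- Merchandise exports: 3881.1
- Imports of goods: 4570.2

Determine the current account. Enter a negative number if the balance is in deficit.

-1626.9

Goods balance = 3881.1 - 4570.2 = -689.1
Services balance = -757.7
Trade balance (goods + services) = -689.1 + (-757.7) = -1446.8
Net primary income = 144.2
Net secondary income = -324.3
Current account = -1446.8 + 144.2 + (-324.3) = -1626.9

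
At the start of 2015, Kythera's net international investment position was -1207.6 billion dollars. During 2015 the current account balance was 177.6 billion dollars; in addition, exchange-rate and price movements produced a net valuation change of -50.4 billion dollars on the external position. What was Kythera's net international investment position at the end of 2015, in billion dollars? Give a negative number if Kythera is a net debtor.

-1080.4

Change in NIIP = current account + net valuation change = 177.6 + (-50.4) = 127.2
End-of-year NIIP = -1207.6 + 127.2 = -1080.4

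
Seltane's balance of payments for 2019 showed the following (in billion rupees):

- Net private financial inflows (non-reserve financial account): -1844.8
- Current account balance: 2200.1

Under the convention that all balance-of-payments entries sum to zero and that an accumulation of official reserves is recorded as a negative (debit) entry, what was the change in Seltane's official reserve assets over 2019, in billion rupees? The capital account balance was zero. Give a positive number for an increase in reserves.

Official reserve transactions balance = -(2200.1 + (-1844.8)) = -355.3
An accumulation of reserves is recorded as a debit (negative entry), so the change in the stock of reserves is the negative of that balance.
Change in official reserves = -(-355.3) = 355.3

355.3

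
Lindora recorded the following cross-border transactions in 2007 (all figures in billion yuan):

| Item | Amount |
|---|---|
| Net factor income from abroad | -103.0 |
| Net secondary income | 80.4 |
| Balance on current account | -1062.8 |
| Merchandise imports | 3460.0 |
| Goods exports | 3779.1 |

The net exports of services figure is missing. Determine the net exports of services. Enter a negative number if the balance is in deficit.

-1359.3

Current account = goods balance + services balance + net primary income + net secondary income
Sum of the known components = 296.5
Net exports of services = CA - (known components) = -1062.8 - 296.5 = -1359.3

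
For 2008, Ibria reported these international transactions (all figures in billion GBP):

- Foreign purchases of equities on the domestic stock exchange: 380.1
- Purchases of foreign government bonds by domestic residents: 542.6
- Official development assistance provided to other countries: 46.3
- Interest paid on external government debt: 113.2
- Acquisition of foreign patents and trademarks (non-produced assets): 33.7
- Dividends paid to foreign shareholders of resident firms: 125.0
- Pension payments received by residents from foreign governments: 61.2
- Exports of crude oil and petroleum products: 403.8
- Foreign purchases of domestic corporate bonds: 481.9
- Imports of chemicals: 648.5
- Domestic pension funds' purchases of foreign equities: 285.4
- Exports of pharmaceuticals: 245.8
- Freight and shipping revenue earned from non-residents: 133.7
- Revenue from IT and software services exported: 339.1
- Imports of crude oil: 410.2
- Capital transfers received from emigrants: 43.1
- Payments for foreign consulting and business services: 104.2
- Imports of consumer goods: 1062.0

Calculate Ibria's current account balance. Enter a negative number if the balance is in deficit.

Goods: -1062.0 + 245.8 - 410.2 + 403.8 - 648.5 = -1471.1
Services: -104.2 + 133.7 + 339.1 = 368.6
Primary income: -113.2 - 125.0 = -238.2
Secondary income: 61.2 - 46.3 = 14.9
Current account = (-1471.1) + 368.6 + (-238.2) + 14.9 = -1325.8
(Excluded from the current account — financial account: foreign purchases of equities on the domestic stock exchange 380.1, purchases of foreign government bonds by domestic residents 542.6, foreign purchases of domestic corporate bonds 481.9, domestic pension funds' purchases of foreign equities 285.4; capital account: acquisition of foreign patents and trademarks (non-produced assets) 33.7, capital transfers received from emigrants 43.1.)

-1325.8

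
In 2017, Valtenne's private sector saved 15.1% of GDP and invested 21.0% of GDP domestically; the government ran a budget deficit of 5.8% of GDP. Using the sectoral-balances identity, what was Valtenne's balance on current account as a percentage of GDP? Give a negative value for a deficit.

-11.7

By the sectoral-balances identity, CA = (S_private - I) + (T - G).
Private balance = 15.1 - 21.0 = -5.9
Government balance (T - G) = -5.8
CA = -5.9 + (-5.8) = -11.7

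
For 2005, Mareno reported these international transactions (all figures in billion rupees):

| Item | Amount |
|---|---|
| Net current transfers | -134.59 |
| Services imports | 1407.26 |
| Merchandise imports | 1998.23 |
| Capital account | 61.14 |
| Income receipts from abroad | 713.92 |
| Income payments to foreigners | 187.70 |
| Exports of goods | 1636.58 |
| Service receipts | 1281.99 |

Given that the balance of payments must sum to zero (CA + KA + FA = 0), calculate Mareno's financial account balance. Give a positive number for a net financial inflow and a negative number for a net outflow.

34.15

Goods balance = 1636.58 - 1998.23 = -361.65
Services balance = 1281.99 - 1407.26 = -125.27
Trade balance (goods + services) = -361.65 + (-125.27) = -486.92
Net primary income = 713.92 - 187.70 = 526.22
Net secondary income = -134.59
Current account = -486.92 + 526.22 + (-134.59) = -95.29
Financial account = -(-95.29 + 61.14) = 34.15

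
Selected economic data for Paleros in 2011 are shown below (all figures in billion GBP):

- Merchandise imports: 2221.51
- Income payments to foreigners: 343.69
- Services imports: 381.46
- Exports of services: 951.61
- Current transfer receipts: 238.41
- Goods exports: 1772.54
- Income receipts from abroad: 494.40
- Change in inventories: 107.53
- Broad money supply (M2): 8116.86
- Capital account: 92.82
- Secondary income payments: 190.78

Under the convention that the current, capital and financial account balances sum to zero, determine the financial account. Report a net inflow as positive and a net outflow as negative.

Goods balance = 1772.54 - 2221.51 = -448.97
Services balance = 951.61 - 381.46 = 570.15
Trade balance (goods + services) = -448.97 + 570.15 = 121.18
Net primary income = 494.40 - 343.69 = 150.71
Net secondary income = 238.41 - 190.78 = 47.63
Current account = 121.18 + 150.71 + 47.63 = 319.52
Financial account = -(319.52 + 92.82) = -412.34

-412.34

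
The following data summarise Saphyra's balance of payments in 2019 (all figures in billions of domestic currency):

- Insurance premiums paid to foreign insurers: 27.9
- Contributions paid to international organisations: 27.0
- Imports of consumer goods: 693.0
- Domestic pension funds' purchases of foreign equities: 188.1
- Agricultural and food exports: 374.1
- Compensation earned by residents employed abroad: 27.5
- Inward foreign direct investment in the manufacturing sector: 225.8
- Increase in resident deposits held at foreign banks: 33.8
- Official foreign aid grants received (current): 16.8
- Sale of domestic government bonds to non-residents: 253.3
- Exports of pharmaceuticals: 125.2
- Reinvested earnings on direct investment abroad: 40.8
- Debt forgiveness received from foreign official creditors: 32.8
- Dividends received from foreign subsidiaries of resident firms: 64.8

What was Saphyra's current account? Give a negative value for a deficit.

Goods: 374.1 - 693.0 + 125.2 = -193.7
Services: -27.9
Primary income: 64.8 + 27.5 + 40.8 = 133.1
Secondary income: -27.0 + 16.8 = -10.2
Current account = (-193.7) + (-27.9) + 133.1 + (-10.2) = -98.7
(Excluded from the current account — financial account: domestic pension funds' purchases of foreign equities 188.1, inward foreign direct investment in the manufacturing sector 225.8, increase in resident deposits held at foreign banks 33.8, sale of domestic government bonds to non-residents 253.3; capital account: debt forgiveness received from foreign official creditors 32.8.)

-98.7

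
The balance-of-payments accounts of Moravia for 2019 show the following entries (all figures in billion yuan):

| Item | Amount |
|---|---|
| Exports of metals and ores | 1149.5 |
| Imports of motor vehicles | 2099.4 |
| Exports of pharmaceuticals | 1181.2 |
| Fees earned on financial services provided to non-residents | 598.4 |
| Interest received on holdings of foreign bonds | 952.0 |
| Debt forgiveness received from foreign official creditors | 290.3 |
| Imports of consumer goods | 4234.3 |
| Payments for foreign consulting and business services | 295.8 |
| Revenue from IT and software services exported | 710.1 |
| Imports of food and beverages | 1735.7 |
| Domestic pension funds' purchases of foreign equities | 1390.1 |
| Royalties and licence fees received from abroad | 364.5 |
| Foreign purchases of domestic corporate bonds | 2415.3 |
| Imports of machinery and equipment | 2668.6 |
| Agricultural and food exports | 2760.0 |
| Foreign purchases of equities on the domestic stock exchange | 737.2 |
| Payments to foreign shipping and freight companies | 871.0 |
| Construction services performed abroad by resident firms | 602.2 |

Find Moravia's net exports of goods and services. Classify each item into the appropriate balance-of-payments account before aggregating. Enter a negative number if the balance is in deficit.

Goods: 1181.2 + 1149.5 - 2099.4 + 2760.0 - 1735.7 - 4234.3 - 2668.6 = -5647.3
Services: 598.4 + 710.1 - 871.0 + 364.5 - 295.8 + 602.2 = 1108.4
Trade balance = -5647.3 + 1108.4 = -4538.9
(Excluded from the trade balance — primary income: interest received on holdings of foreign bonds 952.0; capital account: debt forgiveness received from foreign official creditors 290.3; financial account: domestic pension funds' purchases of foreign equities 1390.1, foreign purchases of domestic corporate bonds 2415.3, foreign purchases of equities on the domestic stock exchange 737.2.)

-4538.9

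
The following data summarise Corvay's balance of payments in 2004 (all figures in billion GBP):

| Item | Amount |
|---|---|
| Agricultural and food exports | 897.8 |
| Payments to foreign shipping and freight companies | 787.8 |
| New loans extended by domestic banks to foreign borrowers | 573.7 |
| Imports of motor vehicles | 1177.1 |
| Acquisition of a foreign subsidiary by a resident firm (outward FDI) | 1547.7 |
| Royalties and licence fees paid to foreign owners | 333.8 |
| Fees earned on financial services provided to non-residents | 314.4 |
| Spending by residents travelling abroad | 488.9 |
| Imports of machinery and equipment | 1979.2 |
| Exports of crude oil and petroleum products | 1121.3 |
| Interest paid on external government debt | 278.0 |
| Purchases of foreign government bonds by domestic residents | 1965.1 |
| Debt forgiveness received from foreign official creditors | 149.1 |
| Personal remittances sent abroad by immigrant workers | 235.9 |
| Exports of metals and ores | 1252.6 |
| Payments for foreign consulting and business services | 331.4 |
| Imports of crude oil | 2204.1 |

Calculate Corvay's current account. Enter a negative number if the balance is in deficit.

-4230.1

Goods: -1177.1 + 1121.3 + 897.8 + 1252.6 - 1979.2 - 2204.1 = -2088.7
Services: -333.8 - 787.8 - 488.9 - 331.4 + 314.4 = -1627.5
Primary income: -278.0
Secondary income: -235.9
Current account = (-2088.7) + (-1627.5) + (-278.0) + (-235.9) = -4230.1
(Excluded from the current account — financial account: new loans extended by domestic banks to foreign borrowers 573.7, acquisition of a foreign subsidiary by a resident firm (outward FDI) 1547.7, purchases of foreign government bonds by domestic residents 1965.1; capital account: debt forgiveness received from foreign official creditors 149.1.)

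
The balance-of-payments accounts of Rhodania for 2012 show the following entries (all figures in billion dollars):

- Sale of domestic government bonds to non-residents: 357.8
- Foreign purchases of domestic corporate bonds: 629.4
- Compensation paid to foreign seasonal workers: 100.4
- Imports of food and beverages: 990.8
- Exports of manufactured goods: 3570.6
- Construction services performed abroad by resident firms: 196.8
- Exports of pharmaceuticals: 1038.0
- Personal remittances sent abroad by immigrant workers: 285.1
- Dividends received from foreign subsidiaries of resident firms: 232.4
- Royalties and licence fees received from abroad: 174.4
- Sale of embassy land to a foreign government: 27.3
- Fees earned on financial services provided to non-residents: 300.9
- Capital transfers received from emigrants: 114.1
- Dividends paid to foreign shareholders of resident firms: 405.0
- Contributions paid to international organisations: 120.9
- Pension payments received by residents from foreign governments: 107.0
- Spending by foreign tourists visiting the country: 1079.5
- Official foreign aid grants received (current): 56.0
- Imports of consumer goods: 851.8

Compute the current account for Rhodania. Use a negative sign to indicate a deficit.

Goods: -851.8 + 3570.6 + 1038.0 - 990.8 = 2766.0
Services: 196.8 + 174.4 + 1079.5 + 300.9 = 1751.6
Primary income: -100.4 + 232.4 - 405.0 = -273.0
Secondary income: -120.9 + 56.0 - 285.1 + 107.0 = -243.0
Current account = 2766.0 + 1751.6 + (-273.0) + (-243.0) = 4001.6
(Excluded from the current account — financial account: sale of domestic government bonds to non-residents 357.8, foreign purchases of domestic corporate bonds 629.4; capital account: sale of embassy land to a foreign government 27.3, capital transfers received from emigrants 114.1.)

4001.6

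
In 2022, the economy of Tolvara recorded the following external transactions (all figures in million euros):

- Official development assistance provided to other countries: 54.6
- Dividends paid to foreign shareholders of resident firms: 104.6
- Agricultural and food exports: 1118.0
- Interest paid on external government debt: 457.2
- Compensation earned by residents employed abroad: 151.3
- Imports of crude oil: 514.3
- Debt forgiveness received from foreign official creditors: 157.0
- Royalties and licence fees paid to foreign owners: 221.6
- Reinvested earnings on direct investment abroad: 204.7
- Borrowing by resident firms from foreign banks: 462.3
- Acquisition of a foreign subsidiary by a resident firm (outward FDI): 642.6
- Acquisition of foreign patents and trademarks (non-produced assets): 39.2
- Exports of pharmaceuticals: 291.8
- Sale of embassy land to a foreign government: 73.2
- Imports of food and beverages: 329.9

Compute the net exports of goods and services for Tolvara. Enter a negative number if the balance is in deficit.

Goods: -329.9 + 291.8 + 1118.0 - 514.3 = 565.6
Services: -221.6
Trade balance = 565.6 + (-221.6) = 344.0
(Excluded from the trade balance — secondary income: official development assistance provided to other countries 54.6; primary income: dividends paid to foreign shareholders of resident firms 104.6, interest paid on external government debt 457.2, compensation earned by residents employed abroad 151.3, reinvested earnings on direct investment abroad 204.7; capital account: debt forgiveness received from foreign official creditors 157.0, acquisition of foreign patents and trademarks (non-produced assets) 39.2, sale of embassy land to a foreign government 73.2; financial account: borrowing by resident firms from foreign banks 462.3, acquisition of a foreign subsidiary by a resident firm (outward FDI) 642.6.)

344.0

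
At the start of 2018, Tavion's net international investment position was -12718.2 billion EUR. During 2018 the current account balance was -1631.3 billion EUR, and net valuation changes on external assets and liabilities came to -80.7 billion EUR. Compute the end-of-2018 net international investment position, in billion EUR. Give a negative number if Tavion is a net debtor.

Change in NIIP = current account + net valuation change = -1631.3 + (-80.7) = -1712.0
End-of-year NIIP = -12718.2 + (-1712.0) = -14430.2

-14430.2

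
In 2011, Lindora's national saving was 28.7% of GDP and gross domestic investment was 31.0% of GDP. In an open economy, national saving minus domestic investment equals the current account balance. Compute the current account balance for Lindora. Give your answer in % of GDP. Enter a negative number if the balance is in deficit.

S - I = CA (net lending to the rest of the world).
CA = S - I = 28.7 - 31.0 = -2.3

-2.3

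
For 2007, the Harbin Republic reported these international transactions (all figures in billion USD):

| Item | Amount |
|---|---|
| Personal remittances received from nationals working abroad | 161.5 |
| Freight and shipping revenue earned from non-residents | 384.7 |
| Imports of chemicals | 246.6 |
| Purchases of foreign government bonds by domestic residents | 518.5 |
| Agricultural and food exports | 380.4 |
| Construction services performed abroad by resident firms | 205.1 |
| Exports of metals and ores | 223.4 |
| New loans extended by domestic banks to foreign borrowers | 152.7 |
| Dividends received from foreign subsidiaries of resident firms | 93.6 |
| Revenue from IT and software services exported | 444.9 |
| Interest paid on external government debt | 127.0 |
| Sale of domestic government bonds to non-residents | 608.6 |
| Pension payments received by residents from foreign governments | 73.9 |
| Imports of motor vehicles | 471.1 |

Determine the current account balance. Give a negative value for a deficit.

Goods: -471.1 + 380.4 - 246.6 + 223.4 = -113.9
Services: 384.7 + 205.1 + 444.9 = 1034.7
Primary income: 93.6 - 127.0 = -33.4
Secondary income: 73.9 + 161.5 = 235.4
Current account = (-113.9) + 1034.7 + (-33.4) + 235.4 = 1122.8
(Excluded from the current account — financial account: purchases of foreign government bonds by domestic residents 518.5, new loans extended by domestic banks to foreign borrowers 152.7, sale of domestic government bonds to non-residents 608.6.)

1122.8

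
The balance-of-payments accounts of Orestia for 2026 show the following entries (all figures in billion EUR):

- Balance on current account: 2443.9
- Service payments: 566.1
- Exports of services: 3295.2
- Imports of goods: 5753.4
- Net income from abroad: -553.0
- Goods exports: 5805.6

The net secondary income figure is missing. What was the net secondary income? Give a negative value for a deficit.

215.6

Current account = goods balance + services balance + net primary income + net secondary income
Sum of the known components = 2228.3
Net secondary income = CA - (known components) = 2443.9 - 2228.3 = 215.6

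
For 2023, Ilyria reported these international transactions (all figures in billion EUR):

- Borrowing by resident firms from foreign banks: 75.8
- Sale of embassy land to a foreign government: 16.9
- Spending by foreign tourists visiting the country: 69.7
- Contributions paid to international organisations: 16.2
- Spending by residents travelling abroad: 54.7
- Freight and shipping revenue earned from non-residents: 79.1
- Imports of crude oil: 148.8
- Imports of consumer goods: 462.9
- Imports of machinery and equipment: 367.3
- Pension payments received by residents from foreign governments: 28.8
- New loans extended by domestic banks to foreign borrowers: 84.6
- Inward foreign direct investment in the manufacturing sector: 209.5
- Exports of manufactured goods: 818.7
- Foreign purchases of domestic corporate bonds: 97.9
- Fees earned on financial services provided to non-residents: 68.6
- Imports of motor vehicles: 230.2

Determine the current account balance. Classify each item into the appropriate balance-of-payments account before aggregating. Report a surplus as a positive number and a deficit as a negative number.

Goods: 818.7 - 230.2 - 148.8 - 462.9 - 367.3 = -390.5
Services: 68.6 + 79.1 - 54.7 + 69.7 = 162.7
Secondary income: -16.2 + 28.8 = 12.6
Current account = (-390.5) + 162.7 + 12.6 = -215.2
(Excluded from the current account — financial account: borrowing by resident firms from foreign banks 75.8, new loans extended by domestic banks to foreign borrowers 84.6, inward foreign direct investment in the manufacturing sector 209.5, foreign purchases of domestic corporate bonds 97.9; capital account: sale of embassy land to a foreign government 16.9.)

-215.2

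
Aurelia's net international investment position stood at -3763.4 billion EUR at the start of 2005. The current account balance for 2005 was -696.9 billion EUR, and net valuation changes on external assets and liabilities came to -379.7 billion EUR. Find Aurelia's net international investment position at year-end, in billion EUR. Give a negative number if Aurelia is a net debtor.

Change in NIIP = current account + net valuation change = -696.9 + (-379.7) = -1076.6
End-of-year NIIP = -3763.4 + (-1076.6) = -4840.0

-4840.0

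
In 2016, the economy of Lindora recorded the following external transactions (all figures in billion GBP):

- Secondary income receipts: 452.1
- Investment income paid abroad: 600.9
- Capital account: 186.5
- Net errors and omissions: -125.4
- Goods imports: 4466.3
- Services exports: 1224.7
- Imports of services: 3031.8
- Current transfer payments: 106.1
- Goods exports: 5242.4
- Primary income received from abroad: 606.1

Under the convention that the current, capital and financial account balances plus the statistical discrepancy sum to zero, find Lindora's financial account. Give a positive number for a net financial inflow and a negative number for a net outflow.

618.7

Goods balance = 5242.4 - 4466.3 = 776.1
Services balance = 1224.7 - 3031.8 = -1807.1
Trade balance (goods + services) = 776.1 + (-1807.1) = -1031.0
Net primary income = 606.1 - 600.9 = 5.2
Net secondary income = 452.1 - 106.1 = 346.0
Current account = -1031.0 + 5.2 + 346.0 = -679.8
Financial account = -(-679.8 + 186.5 + (-125.4)) = 618.7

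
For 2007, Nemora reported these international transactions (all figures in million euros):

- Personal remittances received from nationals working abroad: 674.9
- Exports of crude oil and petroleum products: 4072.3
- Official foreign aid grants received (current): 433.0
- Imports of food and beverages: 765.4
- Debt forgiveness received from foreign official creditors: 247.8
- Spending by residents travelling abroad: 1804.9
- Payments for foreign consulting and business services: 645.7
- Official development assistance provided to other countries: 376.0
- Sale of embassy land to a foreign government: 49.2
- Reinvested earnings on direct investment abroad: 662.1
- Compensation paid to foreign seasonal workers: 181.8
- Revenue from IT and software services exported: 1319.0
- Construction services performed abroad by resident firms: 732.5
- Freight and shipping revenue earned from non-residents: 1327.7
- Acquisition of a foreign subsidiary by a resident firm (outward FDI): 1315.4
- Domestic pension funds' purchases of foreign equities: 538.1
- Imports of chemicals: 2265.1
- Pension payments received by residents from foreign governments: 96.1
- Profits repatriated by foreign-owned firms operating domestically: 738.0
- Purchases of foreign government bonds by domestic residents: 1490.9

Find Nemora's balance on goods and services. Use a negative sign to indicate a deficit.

1970.4

Goods: 4072.3 - 765.4 - 2265.1 = 1041.8
Services: -645.7 + 1319.0 + 1327.7 + 732.5 - 1804.9 = 928.6
Trade balance = 1041.8 + 928.6 = 1970.4
(Excluded from the trade balance — secondary income: personal remittances received from nationals working abroad 674.9, official foreign aid grants received (current) 433.0, official development assistance provided to other countries 376.0, pension payments received by residents from foreign governments 96.1; capital account: debt forgiveness received from foreign official creditors 247.8, sale of embassy land to a foreign government 49.2; primary income: reinvested earnings on direct investment abroad 662.1, compensation paid to foreign seasonal workers 181.8, profits repatriated by foreign-owned firms operating domestically 738.0; financial account: acquisition of a foreign subsidiary by a resident firm (outward FDI) 1315.4, domestic pension funds' purchases of foreign equities 538.1, purchases of foreign government bonds by domestic residents 1490.9.)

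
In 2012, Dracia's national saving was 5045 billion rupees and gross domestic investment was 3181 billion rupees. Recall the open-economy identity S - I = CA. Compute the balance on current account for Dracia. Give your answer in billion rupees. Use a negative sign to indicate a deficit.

1864

CA = S - I = 5045 - 3181 = 1864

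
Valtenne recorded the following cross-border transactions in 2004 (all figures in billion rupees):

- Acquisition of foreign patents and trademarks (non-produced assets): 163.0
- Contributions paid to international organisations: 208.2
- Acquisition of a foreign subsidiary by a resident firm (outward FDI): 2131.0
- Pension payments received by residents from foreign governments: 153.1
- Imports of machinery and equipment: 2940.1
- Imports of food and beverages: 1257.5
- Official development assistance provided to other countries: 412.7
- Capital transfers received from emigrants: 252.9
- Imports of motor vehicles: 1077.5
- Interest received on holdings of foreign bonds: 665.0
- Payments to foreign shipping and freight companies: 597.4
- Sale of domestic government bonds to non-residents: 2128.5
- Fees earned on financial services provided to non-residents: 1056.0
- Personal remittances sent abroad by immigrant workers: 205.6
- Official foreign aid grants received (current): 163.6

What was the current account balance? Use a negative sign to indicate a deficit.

-4661.3

Goods: -1077.5 - 1257.5 - 2940.1 = -5275.1
Services: 1056.0 - 597.4 = 458.6
Primary income: 665.0
Secondary income: -205.6 + 163.6 - 412.7 - 208.2 + 153.1 = -509.8
Current account = (-5275.1) + 458.6 + 665.0 + (-509.8) = -4661.3
(Excluded from the current account — capital account: acquisition of foreign patents and trademarks (non-produced assets) 163.0, capital transfers received from emigrants 252.9; financial account: acquisition of a foreign subsidiary by a resident firm (outward FDI) 2131.0, sale of domestic government bonds to non-residents 2128.5.)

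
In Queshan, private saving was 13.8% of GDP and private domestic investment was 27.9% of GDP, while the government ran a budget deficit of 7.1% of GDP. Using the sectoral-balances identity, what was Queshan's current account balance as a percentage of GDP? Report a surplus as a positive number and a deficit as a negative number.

-21.2

By the sectoral-balances identity, CA = (S_private - I) + (T - G).
Private balance = 13.8 - 27.9 = -14.1
Government balance (T - G) = -7.1
CA = -14.1 + (-7.1) = -21.2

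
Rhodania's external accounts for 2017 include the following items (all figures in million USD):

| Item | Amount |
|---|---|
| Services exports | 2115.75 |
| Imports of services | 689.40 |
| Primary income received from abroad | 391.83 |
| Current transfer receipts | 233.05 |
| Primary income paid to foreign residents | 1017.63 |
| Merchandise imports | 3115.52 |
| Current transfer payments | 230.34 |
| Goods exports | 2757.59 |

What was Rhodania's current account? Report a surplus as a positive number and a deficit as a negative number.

Goods balance = 2757.59 - 3115.52 = -357.93
Services balance = 2115.75 - 689.40 = 1426.35
Trade balance (goods + services) = -357.93 + 1426.35 = 1068.42
Net primary income = 391.83 - 1017.63 = -625.80
Net secondary income = 233.05 - 230.34 = 2.71
Current account = 1068.42 + (-625.80) + 2.71 = 445.33

445.33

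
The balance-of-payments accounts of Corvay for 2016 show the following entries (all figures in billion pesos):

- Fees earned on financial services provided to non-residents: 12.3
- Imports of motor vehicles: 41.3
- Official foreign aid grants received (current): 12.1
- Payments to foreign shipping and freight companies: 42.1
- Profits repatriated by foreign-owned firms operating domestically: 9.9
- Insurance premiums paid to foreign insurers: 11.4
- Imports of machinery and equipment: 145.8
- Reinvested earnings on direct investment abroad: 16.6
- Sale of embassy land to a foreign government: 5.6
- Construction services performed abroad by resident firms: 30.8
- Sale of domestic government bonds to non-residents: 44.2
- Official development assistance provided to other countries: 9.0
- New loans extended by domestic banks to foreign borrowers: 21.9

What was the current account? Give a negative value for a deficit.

Goods: -145.8 - 41.3 = -187.1
Services: -42.1 - 11.4 + 12.3 + 30.8 = -10.4
Primary income: -9.9 + 16.6 = 6.7
Secondary income: 12.1 - 9.0 = 3.1
Current account = (-187.1) + (-10.4) + 6.7 + 3.1 = -187.7
(Excluded from the current account — capital account: sale of embassy land to a foreign government 5.6; financial account: sale of domestic government bonds to non-residents 44.2, new loans extended by domestic banks to foreign borrowers 21.9.)

-187.7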